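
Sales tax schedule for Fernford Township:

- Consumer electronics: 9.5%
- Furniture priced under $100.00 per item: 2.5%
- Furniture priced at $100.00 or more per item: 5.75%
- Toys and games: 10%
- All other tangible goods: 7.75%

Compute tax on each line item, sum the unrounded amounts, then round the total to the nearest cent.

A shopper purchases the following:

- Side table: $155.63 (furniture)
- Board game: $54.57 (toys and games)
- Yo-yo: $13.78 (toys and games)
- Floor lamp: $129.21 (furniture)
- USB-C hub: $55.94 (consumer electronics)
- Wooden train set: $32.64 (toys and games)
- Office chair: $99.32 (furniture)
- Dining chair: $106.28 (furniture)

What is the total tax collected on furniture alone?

$24.97

Side table $155.63: furniture, $100.00 or more → 5.75% → $8.948725
Floor lamp $129.21: furniture, $100.00 or more → 5.75% → $7.429575
Office chair $99.32: furniture, under $100.00 → 2.5% → $2.483
Dining chair $106.28: furniture, $100.00 or more → 5.75% → $6.1111
Tax on furniture: unrounded sum = $24.9724 → $24.97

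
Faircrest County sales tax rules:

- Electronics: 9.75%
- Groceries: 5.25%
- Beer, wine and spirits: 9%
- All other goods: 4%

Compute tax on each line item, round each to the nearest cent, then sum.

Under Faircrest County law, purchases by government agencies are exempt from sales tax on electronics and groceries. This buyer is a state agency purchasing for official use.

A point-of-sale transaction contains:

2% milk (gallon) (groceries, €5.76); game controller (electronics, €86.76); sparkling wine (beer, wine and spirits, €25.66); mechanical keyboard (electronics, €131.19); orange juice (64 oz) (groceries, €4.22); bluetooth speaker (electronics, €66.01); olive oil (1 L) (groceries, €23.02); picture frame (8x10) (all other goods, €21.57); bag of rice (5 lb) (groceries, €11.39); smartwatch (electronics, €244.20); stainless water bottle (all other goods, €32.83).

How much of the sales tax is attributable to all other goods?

Picture frame (8x10) €21.57: all other goods → 4% → €0.86
Stainless water bottle €32.83: all other goods → 4% → €1.31
Tax on all other goods = €0.86 + €1.31 = €2.17

€2.17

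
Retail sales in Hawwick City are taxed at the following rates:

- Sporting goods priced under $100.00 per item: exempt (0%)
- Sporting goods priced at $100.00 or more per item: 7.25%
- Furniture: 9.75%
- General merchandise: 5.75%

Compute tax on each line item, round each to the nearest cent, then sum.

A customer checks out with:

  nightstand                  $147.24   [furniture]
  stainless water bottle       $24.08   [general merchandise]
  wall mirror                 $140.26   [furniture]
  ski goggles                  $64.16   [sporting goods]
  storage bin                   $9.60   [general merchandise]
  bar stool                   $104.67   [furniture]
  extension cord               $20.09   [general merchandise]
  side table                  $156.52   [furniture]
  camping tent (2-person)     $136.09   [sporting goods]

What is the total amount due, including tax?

Nightstand $147.24: furniture → 9.75% → $14.36
Stainless water bottle $24.08: general merchandise → 5.75% → $1.38
Wall mirror $140.26: furniture → 9.75% → $13.68
Ski goggles $64.16: sporting goods, under $100.00 → 0% → $0.00
Storage bin $9.60: general merchandise → 5.75% → $0.55
Bar stool $104.67: furniture → 9.75% → $10.21
Extension cord $20.09: general merchandise → 5.75% → $1.16
Side table $156.52: furniture → 9.75% → $15.26
Camping tent (2-person) $136.09: sporting goods, $100.00 or more → 7.25% → $9.87
Subtotal = $802.71; tax = $66.47; total due = $869.18

$869.18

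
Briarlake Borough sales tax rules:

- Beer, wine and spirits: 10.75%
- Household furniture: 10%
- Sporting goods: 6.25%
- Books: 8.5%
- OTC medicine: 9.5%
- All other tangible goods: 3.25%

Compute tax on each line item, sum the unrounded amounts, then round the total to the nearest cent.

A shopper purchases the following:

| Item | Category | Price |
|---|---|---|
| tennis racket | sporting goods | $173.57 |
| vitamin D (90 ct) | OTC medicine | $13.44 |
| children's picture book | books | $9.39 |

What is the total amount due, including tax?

$209.32

Tennis racket $173.57: sporting goods → 6.25% → $10.848125
Vitamin D (90 ct) $13.44: OTC medicine → 9.5% → $1.2768
Children's picture book $9.39: books → 8.5% → $0.79815
Subtotal = $196.40; unrounded tax = $12.923075 → $12.92; total due = $209.32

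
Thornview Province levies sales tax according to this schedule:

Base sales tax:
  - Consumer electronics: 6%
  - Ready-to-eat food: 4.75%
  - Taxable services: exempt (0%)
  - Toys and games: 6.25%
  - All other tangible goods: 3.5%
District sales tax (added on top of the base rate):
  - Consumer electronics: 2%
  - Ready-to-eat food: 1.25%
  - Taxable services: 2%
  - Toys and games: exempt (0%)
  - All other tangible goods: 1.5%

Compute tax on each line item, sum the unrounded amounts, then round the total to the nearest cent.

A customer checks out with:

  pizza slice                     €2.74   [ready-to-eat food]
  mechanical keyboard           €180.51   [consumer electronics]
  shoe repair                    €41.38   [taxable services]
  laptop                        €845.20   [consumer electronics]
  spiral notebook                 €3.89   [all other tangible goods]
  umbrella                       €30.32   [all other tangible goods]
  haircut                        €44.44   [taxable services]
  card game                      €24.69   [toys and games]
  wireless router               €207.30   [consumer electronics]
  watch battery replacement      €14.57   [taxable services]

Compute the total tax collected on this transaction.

Pizza slice €2.74: ready-to-eat food → 4.75% + 1.25% district = 6% → €0.1644
Mechanical keyboard €180.51: consumer electronics → 6% + 2% district = 8% → €14.4408
Shoe repair €41.38: taxable services → 0% + 2% district = 2% → €0.8276
Laptop €845.20: consumer electronics → 6% + 2% district = 8% → €67.616
Spiral notebook €3.89: all other tangible goods → 3.5% + 1.5% district = 5% → €0.1945
Umbrella €30.32: all other tangible goods → 3.5% + 1.5% district = 5% → €1.516
Haircut €44.44: taxable services → 0% + 2% district = 2% → €0.8888
Card game €24.69: toys and games → 6.25% + 0% district = 6.25% → €1.543125
Wireless router €207.30: consumer electronics → 6% + 2% district = 8% → €16.584
Watch battery replacement €14.57: taxable services → 0% + 2% district = 2% → €0.2914
Unrounded tax sum = €104.066625 → €104.07

€104.07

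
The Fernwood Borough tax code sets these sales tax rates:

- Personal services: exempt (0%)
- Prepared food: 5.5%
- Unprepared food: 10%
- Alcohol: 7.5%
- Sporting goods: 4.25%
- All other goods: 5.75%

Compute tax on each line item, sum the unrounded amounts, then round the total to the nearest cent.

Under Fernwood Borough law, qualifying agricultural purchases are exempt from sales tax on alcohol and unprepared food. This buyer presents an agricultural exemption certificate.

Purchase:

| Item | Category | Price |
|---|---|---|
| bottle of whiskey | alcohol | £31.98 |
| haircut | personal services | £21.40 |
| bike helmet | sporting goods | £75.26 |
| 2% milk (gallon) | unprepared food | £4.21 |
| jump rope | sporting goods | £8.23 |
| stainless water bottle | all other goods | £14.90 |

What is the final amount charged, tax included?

£160.39

Bottle of whiskey £31.98: alcohol, buyer-exempt → 0% → £0.00
Haircut £21.40: personal services → 0% → £0.00
Bike helmet £75.26: sporting goods → 4.25% → £3.19855
2% milk (gallon) £4.21: unprepared food, buyer-exempt → 0% → £0.00
Jump rope £8.23: sporting goods → 4.25% → £0.349775
Stainless water bottle £14.90: all other goods → 5.75% → £0.85675
Subtotal = £155.98; unrounded tax = £4.405075 → £4.41; total due = £160.39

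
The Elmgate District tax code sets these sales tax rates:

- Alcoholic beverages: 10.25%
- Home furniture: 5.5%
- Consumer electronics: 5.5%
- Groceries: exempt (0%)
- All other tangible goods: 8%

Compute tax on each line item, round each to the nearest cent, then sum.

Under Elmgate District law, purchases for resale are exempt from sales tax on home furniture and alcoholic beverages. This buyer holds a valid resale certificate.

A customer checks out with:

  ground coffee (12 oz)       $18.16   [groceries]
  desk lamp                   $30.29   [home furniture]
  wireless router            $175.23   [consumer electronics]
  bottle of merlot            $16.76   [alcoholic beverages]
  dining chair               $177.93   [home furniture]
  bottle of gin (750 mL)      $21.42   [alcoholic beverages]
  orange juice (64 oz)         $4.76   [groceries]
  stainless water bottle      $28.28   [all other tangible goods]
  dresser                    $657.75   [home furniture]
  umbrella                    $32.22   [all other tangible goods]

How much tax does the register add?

Ground coffee (12 oz) $18.16: groceries → 0% → $0.00
Desk lamp $30.29: home furniture, buyer-exempt → 0% → $0.00
Wireless router $175.23: consumer electronics → 5.5% → $9.64
Bottle of merlot $16.76: alcoholic beverages, buyer-exempt → 0% → $0.00
Dining chair $177.93: home furniture, buyer-exempt → 0% → $0.00
Bottle of gin (750 mL) $21.42: alcoholic beverages, buyer-exempt → 0% → $0.00
Orange juice (64 oz) $4.76: groceries → 0% → $0.00
Stainless water bottle $28.28: all other tangible goods → 8% → $2.26
Dresser $657.75: home furniture, buyer-exempt → 0% → $0.00
Umbrella $32.22: all other tangible goods → 8% → $2.58
Total tax = $9.64 + $2.26 + $2.58 = $14.48

$14.48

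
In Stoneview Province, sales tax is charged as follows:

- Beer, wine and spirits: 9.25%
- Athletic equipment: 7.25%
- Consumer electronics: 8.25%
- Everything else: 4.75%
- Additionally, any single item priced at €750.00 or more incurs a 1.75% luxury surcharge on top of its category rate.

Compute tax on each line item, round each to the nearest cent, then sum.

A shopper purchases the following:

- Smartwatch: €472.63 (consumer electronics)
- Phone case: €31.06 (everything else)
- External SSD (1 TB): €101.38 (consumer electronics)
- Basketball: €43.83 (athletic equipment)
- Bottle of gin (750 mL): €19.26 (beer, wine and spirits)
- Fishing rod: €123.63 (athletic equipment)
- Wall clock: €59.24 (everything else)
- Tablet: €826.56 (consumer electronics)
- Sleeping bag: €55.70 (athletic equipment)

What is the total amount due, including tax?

Smartwatch €472.63: consumer electronics → 8.25% → €38.99
Phone case €31.06: everything else → 4.75% → €1.48
External SSD (1 TB) €101.38: consumer electronics → 8.25% → €8.36
Basketball €43.83: athletic equipment → 7.25% → €3.18
Bottle of gin (750 mL) €19.26: beer, wine and spirits → 9.25% → €1.78
Fishing rod €123.63: athletic equipment → 7.25% → €8.96
Wall clock €59.24: everything else → 4.75% → €2.81
Tablet €826.56: consumer electronics → 8.25% + 1.75% surcharge = 10% → €82.66
Sleeping bag €55.70: athletic equipment → 7.25% → €4.04
Subtotal = €1733.29; tax = €152.26; total due = €1885.55

€1885.55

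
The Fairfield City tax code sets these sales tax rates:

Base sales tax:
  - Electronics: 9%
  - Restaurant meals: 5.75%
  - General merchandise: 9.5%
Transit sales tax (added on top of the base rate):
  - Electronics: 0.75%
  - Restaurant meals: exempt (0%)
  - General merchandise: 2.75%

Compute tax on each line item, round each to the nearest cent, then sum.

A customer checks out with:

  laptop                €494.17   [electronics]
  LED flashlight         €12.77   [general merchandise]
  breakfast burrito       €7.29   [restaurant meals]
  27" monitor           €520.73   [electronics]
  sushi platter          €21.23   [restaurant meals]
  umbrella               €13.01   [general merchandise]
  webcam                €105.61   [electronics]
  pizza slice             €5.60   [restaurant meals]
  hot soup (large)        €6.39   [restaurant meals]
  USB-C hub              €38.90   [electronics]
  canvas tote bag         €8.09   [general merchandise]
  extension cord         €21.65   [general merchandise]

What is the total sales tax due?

€122.16

Laptop €494.17: electronics → 9% + 0.75% transit = 9.75% → €48.18
LED flashlight €12.77: general merchandise → 9.5% + 2.75% transit = 12.25% → €1.56
Breakfast burrito €7.29: restaurant meals → 5.75% + 0% transit = 5.75% → €0.42
27" monitor €520.73: electronics → 9% + 0.75% transit = 9.75% → €50.77
Sushi platter €21.23: restaurant meals → 5.75% + 0% transit = 5.75% → €1.22
Umbrella €13.01: general merchandise → 9.5% + 2.75% transit = 12.25% → €1.59
Webcam €105.61: electronics → 9% + 0.75% transit = 9.75% → €10.30
Pizza slice €5.60: restaurant meals → 5.75% + 0% transit = 5.75% → €0.32
Hot soup (large) €6.39: restaurant meals → 5.75% + 0% transit = 5.75% → €0.37
USB-C hub €38.90: electronics → 9% + 0.75% transit = 9.75% → €3.79
Canvas tote bag €8.09: general merchandise → 9.5% + 2.75% transit = 12.25% → €0.99
Extension cord €21.65: general merchandise → 9.5% + 2.75% transit = 12.25% → €2.65
Total tax = €48.18 + €1.56 + €0.42 + €50.77 + €1.22 + €1.59 + €10.30 + €0.32 + €0.37 + €3.79 + €0.99 + €2.65 = €122.16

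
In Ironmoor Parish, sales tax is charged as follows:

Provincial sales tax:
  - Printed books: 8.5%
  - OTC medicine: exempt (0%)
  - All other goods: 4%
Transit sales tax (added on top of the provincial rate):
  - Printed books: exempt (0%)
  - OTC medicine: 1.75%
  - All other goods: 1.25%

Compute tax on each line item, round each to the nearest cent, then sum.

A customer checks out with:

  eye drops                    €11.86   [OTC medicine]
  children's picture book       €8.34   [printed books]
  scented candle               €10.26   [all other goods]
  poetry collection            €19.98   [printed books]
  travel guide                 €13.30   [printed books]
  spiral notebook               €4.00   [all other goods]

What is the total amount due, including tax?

Eye drops €11.86: OTC medicine → 0% + 1.75% transit = 1.75% → €0.21
Children's picture book €8.34: printed books → 8.5% + 0% transit = 8.5% → €0.71
Scented candle €10.26: all other goods → 4% + 1.25% transit = 5.25% → €0.54
Poetry collection €19.98: printed books → 8.5% + 0% transit = 8.5% → €1.70
Travel guide €13.30: printed books → 8.5% + 0% transit = 8.5% → €1.13
Spiral notebook €4.00: all other goods → 4% + 1.25% transit = 5.25% → €0.21
Subtotal = €67.74; tax = €4.50; total due = €72.24

€72.24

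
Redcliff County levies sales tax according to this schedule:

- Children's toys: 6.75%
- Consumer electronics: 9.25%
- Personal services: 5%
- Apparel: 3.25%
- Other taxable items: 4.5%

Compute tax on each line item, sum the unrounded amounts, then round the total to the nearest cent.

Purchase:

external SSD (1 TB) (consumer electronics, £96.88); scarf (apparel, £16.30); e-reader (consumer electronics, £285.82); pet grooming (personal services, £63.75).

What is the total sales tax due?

£39.12

External SSD (1 TB) £96.88: consumer electronics → 9.25% → £8.9614
Scarf £16.30: apparel → 3.25% → £0.52975
E-reader £285.82: consumer electronics → 9.25% → £26.43835
Pet grooming £63.75: personal services → 5% → £3.1875
Unrounded tax sum = £39.117 → £39.12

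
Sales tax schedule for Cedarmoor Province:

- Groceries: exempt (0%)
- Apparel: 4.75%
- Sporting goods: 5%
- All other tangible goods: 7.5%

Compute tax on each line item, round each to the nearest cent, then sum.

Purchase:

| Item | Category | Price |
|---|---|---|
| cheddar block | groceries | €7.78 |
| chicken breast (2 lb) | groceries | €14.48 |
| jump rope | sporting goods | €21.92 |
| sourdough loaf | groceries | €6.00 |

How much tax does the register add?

€1.10

Cheddar block €7.78: groceries → 0% → €0.00
Chicken breast (2 lb) €14.48: groceries → 0% → €0.00
Jump rope €21.92: sporting goods → 5% → €1.10
Sourdough loaf €6.00: groceries → 0% → €0.00
Total tax = €1.10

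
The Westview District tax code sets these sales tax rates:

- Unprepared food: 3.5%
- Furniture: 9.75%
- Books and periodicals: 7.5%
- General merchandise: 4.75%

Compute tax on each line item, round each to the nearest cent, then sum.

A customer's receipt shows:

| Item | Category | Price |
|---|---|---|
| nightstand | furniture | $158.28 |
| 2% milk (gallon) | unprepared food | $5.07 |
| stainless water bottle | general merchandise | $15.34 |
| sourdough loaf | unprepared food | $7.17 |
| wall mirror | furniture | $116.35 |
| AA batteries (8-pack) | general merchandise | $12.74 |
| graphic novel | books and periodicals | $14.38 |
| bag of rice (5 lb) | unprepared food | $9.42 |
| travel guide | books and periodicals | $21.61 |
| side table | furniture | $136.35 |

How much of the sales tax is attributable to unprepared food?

2% milk (gallon) $5.07: unprepared food → 3.5% → $0.18
Sourdough loaf $7.17: unprepared food → 3.5% → $0.25
Bag of rice (5 lb) $9.42: unprepared food → 3.5% → $0.33
Tax on unprepared food = $0.18 + $0.25 + $0.33 = $0.76

$0.76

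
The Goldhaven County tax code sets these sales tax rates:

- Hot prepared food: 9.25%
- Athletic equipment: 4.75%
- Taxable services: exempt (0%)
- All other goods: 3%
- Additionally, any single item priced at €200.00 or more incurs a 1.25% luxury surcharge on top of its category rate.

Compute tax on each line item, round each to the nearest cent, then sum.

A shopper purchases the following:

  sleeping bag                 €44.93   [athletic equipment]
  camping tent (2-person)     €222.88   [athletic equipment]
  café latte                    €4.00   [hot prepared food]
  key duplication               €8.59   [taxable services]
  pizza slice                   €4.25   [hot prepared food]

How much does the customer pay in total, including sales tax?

€300.91

Sleeping bag €44.93: athletic equipment → 4.75% → €2.13
Camping tent (2-person) €222.88: athletic equipment → 4.75% + 1.25% surcharge = 6% → €13.37
Café latte €4.00: hot prepared food → 9.25% → €0.37
Key duplication €8.59: taxable services → 0% → €0.00
Pizza slice €4.25: hot prepared food → 9.25% → €0.39
Subtotal = €284.65; tax = €16.26; total due = €300.91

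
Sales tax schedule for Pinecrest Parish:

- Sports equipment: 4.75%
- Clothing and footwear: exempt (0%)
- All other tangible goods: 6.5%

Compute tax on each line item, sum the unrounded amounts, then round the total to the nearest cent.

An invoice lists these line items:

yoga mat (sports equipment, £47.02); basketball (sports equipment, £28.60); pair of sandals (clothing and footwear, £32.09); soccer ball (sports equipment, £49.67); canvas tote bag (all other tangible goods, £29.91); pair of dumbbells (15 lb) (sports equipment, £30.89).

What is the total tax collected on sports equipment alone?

£7.42

Yoga mat £47.02: sports equipment → 4.75% → £2.23345
Basketball £28.60: sports equipment → 4.75% → £1.3585
Soccer ball £49.67: sports equipment → 4.75% → £2.359325
Pair of dumbbells (15 lb) £30.89: sports equipment → 4.75% → £1.467275
Tax on sports equipment: unrounded sum = £7.41855 → £7.42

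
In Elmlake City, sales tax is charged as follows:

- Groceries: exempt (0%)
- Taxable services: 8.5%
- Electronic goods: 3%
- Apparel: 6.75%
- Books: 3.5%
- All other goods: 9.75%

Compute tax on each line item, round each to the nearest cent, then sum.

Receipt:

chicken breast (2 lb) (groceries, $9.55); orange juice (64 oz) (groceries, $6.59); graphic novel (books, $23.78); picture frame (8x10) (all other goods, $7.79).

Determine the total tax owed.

$1.59

Chicken breast (2 lb) $9.55: groceries → 0% → $0.00
Orange juice (64 oz) $6.59: groceries → 0% → $0.00
Graphic novel $23.78: books → 3.5% → $0.83
Picture frame (8x10) $7.79: all other goods → 9.75% → $0.76
Total tax = $0.83 + $0.76 = $1.59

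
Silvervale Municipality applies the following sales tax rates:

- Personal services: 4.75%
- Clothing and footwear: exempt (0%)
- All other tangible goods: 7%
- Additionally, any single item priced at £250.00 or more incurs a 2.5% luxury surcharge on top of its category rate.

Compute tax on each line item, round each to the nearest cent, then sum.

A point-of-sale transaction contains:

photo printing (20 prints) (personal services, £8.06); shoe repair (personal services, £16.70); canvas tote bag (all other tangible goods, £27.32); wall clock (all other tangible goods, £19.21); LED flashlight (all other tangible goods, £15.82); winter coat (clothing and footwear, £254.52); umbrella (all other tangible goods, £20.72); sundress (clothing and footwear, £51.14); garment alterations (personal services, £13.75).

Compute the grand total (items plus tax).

£441.23

Photo printing (20 prints) £8.06: personal services → 4.75% → £0.38
Shoe repair £16.70: personal services → 4.75% → £0.79
Canvas tote bag £27.32: all other tangible goods → 7% → £1.91
Wall clock £19.21: all other tangible goods → 7% → £1.34
LED flashlight £15.82: all other tangible goods → 7% → £1.11
Winter coat £254.52: clothing and footwear → 0% + 2.5% surcharge = 2.5% → £6.36
Umbrella £20.72: all other tangible goods → 7% → £1.45
Sundress £51.14: clothing and footwear → 0% → £0.00
Garment alterations £13.75: personal services → 4.75% → £0.65
Subtotal = £427.24; tax = £13.99; total due = £441.23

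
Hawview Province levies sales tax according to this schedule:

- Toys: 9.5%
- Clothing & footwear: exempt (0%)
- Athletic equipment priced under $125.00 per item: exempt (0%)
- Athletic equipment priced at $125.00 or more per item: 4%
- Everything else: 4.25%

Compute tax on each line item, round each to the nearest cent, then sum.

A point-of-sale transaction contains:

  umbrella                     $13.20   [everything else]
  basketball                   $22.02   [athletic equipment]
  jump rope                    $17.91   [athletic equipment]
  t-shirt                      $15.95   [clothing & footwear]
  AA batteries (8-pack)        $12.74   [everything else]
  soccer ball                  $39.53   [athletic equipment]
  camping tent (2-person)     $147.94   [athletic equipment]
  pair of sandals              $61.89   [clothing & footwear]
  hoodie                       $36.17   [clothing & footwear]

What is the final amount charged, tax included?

Umbrella $13.20: everything else → 4.25% → $0.56
Basketball $22.02: athletic equipment, under $125.00 → 0% → $0.00
Jump rope $17.91: athletic equipment, under $125.00 → 0% → $0.00
T-shirt $15.95: clothing & footwear → 0% → $0.00
AA batteries (8-pack) $12.74: everything else → 4.25% → $0.54
Soccer ball $39.53: athletic equipment, under $125.00 → 0% → $0.00
Camping tent (2-person) $147.94: athletic equipment, $125.00 or more → 4% → $5.92
Pair of sandals $61.89: clothing & footwear → 0% → $0.00
Hoodie $36.17: clothing & footwear → 0% → $0.00
Subtotal = $367.35; tax = $7.02; total due = $374.37

$374.37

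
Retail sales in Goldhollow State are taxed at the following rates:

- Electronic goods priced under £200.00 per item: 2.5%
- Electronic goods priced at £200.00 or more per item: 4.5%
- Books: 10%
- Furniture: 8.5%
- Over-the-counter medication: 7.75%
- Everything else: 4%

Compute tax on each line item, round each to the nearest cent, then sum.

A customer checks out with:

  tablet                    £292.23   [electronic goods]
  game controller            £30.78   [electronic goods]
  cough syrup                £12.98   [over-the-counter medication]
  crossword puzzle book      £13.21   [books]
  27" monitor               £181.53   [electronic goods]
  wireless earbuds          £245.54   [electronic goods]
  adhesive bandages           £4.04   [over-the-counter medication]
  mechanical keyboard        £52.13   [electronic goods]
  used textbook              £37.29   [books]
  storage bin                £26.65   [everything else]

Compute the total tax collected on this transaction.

£38.25

Tablet £292.23: electronic goods, £200.00 or more → 4.5% → £13.15
Game controller £30.78: electronic goods, under £200.00 → 2.5% → £0.77
Cough syrup £12.98: over-the-counter medication → 7.75% → £1.01
Crossword puzzle book £13.21: books → 10% → £1.32
27" monitor £181.53: electronic goods, under £200.00 → 2.5% → £4.54
Wireless earbuds £245.54: electronic goods, £200.00 or more → 4.5% → £11.05
Adhesive bandages £4.04: over-the-counter medication → 7.75% → £0.31
Mechanical keyboard £52.13: electronic goods, under £200.00 → 2.5% → £1.30
Used textbook £37.29: books → 10% → £3.73
Storage bin £26.65: everything else → 4% → £1.07
Total tax = £13.15 + £0.77 + £1.01 + £1.32 + £4.54 + £11.05 + £0.31 + £1.30 + £3.73 + £1.07 = £38.25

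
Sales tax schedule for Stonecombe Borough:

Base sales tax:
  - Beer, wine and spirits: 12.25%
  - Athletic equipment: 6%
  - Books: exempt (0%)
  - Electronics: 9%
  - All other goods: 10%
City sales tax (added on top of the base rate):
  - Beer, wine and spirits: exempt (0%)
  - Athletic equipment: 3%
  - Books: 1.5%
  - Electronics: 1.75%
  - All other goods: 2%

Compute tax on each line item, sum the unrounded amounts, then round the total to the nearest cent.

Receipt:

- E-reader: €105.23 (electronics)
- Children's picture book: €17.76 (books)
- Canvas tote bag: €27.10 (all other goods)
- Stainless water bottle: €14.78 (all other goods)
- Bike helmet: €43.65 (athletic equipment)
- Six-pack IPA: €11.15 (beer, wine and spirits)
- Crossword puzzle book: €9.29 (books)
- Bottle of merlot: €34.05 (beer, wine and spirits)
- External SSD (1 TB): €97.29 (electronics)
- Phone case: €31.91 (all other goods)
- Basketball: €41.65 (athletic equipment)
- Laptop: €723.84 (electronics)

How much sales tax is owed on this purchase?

€122.06

E-reader €105.23: electronics → 9% + 1.75% city = 10.75% → €11.312225
Children's picture book €17.76: books → 0% + 1.5% city = 1.5% → €0.2664
Canvas tote bag €27.10: all other goods → 10% + 2% city = 12% → €3.252
Stainless water bottle €14.78: all other goods → 10% + 2% city = 12% → €1.7736
Bike helmet €43.65: athletic equipment → 6% + 3% city = 9% → €3.9285
Six-pack IPA €11.15: beer, wine and spirits → 12.25% + 0% city = 12.25% → €1.365875
Crossword puzzle book €9.29: books → 0% + 1.5% city = 1.5% → €0.13935
Bottle of merlot €34.05: beer, wine and spirits → 12.25% + 0% city = 12.25% → €4.171125
External SSD (1 TB) €97.29: electronics → 9% + 1.75% city = 10.75% → €10.458675
Phone case €31.91: all other goods → 10% + 2% city = 12% → €3.8292
Basketball €41.65: athletic equipment → 6% + 3% city = 9% → €3.7485
Laptop €723.84: electronics → 9% + 1.75% city = 10.75% → €77.8128
Unrounded tax sum = €122.05825 → €122.06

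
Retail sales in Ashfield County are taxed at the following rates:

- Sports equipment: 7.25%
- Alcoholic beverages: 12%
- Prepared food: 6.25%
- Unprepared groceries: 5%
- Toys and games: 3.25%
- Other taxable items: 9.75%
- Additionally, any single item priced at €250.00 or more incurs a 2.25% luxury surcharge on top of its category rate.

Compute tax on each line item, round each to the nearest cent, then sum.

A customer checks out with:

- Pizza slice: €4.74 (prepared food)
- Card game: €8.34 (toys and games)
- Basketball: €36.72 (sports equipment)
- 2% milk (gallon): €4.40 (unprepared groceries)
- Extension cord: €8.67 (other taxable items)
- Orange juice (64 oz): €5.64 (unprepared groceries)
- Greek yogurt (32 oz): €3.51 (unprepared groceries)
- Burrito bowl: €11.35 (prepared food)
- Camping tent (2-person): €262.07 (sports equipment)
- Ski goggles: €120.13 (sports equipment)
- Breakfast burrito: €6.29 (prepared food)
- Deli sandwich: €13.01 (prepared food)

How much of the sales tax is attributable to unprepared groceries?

€0.68

2% milk (gallon) €4.40: unprepared groceries → 5% → €0.22
Orange juice (64 oz) €5.64: unprepared groceries → 5% → €0.28
Greek yogurt (32 oz) €3.51: unprepared groceries → 5% → €0.18
Tax on unprepared groceries = €0.22 + €0.28 + €0.18 = €0.68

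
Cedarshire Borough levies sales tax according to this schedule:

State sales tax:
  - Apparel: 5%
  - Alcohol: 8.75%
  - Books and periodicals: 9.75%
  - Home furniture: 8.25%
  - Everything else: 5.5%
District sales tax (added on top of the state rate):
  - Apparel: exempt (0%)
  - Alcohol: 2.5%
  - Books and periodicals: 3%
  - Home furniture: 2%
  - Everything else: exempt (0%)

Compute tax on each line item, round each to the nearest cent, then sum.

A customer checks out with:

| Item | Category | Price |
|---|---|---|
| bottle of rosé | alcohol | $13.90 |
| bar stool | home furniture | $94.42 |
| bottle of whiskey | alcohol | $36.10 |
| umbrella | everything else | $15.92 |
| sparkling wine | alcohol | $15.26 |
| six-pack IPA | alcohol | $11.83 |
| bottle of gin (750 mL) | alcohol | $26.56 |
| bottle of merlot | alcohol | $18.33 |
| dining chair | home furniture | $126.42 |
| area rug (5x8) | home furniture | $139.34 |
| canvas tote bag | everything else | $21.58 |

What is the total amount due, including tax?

Bottle of rosé $13.90: alcohol → 8.75% + 2.5% district = 11.25% → $1.56
Bar stool $94.42: home furniture → 8.25% + 2% district = 10.25% → $9.68
Bottle of whiskey $36.10: alcohol → 8.75% + 2.5% district = 11.25% → $4.06
Umbrella $15.92: everything else → 5.5% + 0% district = 5.5% → $0.88
Sparkling wine $15.26: alcohol → 8.75% + 2.5% district = 11.25% → $1.72
Six-pack IPA $11.83: alcohol → 8.75% + 2.5% district = 11.25% → $1.33
Bottle of gin (750 mL) $26.56: alcohol → 8.75% + 2.5% district = 11.25% → $2.99
Bottle of merlot $18.33: alcohol → 8.75% + 2.5% district = 11.25% → $2.06
Dining chair $126.42: home furniture → 8.25% + 2% district = 10.25% → $12.96
Area rug (5x8) $139.34: home furniture → 8.25% + 2% district = 10.25% → $14.28
Canvas tote bag $21.58: everything else → 5.5% + 0% district = 5.5% → $1.19
Subtotal = $519.66; tax = $52.71; total due = $572.37

$572.37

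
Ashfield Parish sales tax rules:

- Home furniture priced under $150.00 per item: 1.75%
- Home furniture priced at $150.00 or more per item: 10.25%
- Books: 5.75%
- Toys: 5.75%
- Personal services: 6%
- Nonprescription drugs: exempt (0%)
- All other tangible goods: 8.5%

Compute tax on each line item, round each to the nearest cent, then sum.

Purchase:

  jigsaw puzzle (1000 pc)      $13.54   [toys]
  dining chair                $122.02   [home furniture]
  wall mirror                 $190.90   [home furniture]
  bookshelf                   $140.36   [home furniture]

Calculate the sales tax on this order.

Jigsaw puzzle (1000 pc) $13.54: toys → 5.75% → $0.78
Dining chair $122.02: home furniture, under $150.00 → 1.75% → $2.14
Wall mirror $190.90: home furniture, $150.00 or more → 10.25% → $19.57
Bookshelf $140.36: home furniture, under $150.00 → 1.75% → $2.46
Total tax = $0.78 + $2.14 + $19.57 + $2.46 = $24.95

$24.95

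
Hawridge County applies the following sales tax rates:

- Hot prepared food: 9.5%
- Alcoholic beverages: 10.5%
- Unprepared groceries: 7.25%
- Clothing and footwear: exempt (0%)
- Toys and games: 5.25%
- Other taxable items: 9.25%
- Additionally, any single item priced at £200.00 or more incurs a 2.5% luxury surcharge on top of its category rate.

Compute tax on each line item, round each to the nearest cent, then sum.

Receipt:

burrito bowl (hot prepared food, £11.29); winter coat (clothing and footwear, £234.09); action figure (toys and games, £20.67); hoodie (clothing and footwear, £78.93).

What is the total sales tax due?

£8.01

Burrito bowl £11.29: hot prepared food → 9.5% → £1.07
Winter coat £234.09: clothing and footwear → 0% + 2.5% surcharge = 2.5% → £5.85
Action figure £20.67: toys and games → 5.25% → £1.09
Hoodie £78.93: clothing and footwear → 0% → £0.00
Total tax = £1.07 + £5.85 + £1.09 = £8.01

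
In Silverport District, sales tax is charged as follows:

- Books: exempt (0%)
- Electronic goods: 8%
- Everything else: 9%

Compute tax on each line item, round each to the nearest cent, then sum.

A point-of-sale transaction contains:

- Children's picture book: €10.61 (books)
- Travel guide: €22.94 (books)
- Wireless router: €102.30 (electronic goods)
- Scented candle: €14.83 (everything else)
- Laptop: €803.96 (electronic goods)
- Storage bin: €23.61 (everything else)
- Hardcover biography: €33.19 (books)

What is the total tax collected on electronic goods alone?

Wireless router €102.30: electronic goods → 8% → €8.18
Laptop €803.96: electronic goods → 8% → €64.32
Tax on electronic goods = €8.18 + €64.32 = €72.50

€72.50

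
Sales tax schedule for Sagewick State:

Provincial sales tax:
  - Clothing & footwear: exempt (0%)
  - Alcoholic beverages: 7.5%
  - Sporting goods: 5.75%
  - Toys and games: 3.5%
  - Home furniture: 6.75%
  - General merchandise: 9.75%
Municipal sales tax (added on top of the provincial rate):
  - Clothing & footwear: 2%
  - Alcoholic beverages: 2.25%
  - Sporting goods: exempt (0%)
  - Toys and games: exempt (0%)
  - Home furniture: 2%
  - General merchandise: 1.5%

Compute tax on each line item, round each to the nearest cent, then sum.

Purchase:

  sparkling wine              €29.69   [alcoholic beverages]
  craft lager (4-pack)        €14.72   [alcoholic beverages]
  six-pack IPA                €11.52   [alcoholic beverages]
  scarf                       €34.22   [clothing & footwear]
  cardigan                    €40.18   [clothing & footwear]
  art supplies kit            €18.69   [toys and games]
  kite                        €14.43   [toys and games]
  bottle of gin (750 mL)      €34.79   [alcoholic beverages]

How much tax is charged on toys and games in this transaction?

Art supplies kit €18.69: toys and games → 3.5% + 0% municipal = 3.5% → €0.65
Kite €14.43: toys and games → 3.5% + 0% municipal = 3.5% → €0.51
Tax on toys and games = €0.65 + €0.51 = €1.16

€1.16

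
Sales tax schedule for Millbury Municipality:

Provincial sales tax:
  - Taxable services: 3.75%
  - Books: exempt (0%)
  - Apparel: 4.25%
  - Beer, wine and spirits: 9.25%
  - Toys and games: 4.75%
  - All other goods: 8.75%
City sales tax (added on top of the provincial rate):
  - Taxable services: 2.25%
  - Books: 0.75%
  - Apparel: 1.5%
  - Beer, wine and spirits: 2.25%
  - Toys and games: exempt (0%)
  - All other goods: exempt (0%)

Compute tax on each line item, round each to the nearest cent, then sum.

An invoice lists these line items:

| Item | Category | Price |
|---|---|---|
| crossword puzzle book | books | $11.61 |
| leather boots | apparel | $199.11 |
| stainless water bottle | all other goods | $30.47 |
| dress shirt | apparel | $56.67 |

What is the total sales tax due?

$17.47

Crossword puzzle book $11.61: books → 0% + 0.75% city = 0.75% → $0.09
Leather boots $199.11: apparel → 4.25% + 1.5% city = 5.75% → $11.45
Stainless water bottle $30.47: all other goods → 8.75% + 0% city = 8.75% → $2.67
Dress shirt $56.67: apparel → 4.25% + 1.5% city = 5.75% → $3.26
Total tax = $0.09 + $11.45 + $2.67 + $3.26 = $17.47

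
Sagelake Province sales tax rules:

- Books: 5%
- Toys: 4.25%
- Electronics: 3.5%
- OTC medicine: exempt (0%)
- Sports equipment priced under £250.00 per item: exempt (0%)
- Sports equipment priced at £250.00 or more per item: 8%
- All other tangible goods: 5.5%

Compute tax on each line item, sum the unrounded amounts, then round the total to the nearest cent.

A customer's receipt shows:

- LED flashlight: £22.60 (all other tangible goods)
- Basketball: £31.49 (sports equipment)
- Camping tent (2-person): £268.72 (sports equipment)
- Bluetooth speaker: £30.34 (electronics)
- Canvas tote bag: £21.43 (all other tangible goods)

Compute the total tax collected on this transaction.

£24.98

LED flashlight £22.60: all other tangible goods → 5.5% → £1.243
Basketball £31.49: sports equipment, under £250.00 → 0% → £0.00
Camping tent (2-person) £268.72: sports equipment, £250.00 or more → 8% → £21.4976
Bluetooth speaker £30.34: electronics → 3.5% → £1.0619
Canvas tote bag £21.43: all other tangible goods → 5.5% → £1.17865
Unrounded tax sum = £24.98115 → £24.98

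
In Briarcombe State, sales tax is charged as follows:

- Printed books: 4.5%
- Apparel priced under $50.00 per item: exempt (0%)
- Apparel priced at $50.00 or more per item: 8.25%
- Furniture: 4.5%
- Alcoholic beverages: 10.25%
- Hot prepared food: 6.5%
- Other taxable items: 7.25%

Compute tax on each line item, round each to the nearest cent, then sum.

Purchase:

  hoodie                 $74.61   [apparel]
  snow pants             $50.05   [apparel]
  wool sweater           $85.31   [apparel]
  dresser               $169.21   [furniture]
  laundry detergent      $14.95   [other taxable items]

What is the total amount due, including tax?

$420.15

Hoodie $74.61: apparel, $50.00 or more → 8.25% → $6.16
Snow pants $50.05: apparel, $50.00 or more → 8.25% → $4.13
Wool sweater $85.31: apparel, $50.00 or more → 8.25% → $7.04
Dresser $169.21: furniture → 4.5% → $7.61
Laundry detergent $14.95: other taxable items → 7.25% → $1.08
Subtotal = $394.13; tax = $26.02; total due = $420.15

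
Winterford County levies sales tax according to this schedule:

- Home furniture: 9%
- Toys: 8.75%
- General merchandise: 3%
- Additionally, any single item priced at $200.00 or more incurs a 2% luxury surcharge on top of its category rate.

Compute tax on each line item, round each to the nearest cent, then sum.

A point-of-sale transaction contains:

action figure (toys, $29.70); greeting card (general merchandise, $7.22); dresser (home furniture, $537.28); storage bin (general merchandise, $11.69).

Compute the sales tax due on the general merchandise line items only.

Greeting card $7.22: general merchandise → 3% → $0.22
Storage bin $11.69: general merchandise → 3% → $0.35
Tax on general merchandise = $0.22 + $0.35 = $0.57

$0.57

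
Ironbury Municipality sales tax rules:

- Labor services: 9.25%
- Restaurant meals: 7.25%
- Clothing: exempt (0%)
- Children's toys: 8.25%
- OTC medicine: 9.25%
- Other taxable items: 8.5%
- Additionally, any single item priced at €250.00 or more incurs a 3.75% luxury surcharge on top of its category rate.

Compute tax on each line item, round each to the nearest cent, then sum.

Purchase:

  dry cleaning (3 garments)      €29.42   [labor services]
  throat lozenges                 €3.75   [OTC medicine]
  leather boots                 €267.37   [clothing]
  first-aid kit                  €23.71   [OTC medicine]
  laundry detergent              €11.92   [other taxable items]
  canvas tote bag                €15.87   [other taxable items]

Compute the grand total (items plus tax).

Dry cleaning (3 garments) €29.42: labor services → 9.25% → €2.72
Throat lozenges €3.75: OTC medicine → 9.25% → €0.35
Leather boots €267.37: clothing → 0% + 3.75% surcharge = 3.75% → €10.03
First-aid kit €23.71: OTC medicine → 9.25% → €2.19
Laundry detergent €11.92: other taxable items → 8.5% → €1.01
Canvas tote bag €15.87: other taxable items → 8.5% → €1.35
Subtotal = €352.04; tax = €17.65; total due = €369.69

€369.69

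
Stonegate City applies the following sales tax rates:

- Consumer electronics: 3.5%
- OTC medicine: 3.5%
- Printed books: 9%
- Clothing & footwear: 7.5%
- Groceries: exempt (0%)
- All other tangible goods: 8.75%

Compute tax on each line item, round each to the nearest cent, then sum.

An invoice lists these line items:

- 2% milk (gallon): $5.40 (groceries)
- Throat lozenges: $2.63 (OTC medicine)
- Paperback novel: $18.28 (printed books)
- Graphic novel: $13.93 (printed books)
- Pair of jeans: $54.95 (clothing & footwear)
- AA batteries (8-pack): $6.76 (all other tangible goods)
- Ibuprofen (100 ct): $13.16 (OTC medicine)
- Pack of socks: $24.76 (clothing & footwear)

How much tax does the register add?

$10.02

2% milk (gallon) $5.40: groceries → 0% → $0.00
Throat lozenges $2.63: OTC medicine → 3.5% → $0.09
Paperback novel $18.28: printed books → 9% → $1.65
Graphic novel $13.93: printed books → 9% → $1.25
Pair of jeans $54.95: clothing & footwear → 7.5% → $4.12
AA batteries (8-pack) $6.76: all other tangible goods → 8.75% → $0.59
Ibuprofen (100 ct) $13.16: OTC medicine → 3.5% → $0.46
Pack of socks $24.76: clothing & footwear → 7.5% → $1.86
Total tax = $0.09 + $1.65 + $1.25 + $4.12 + $0.59 + $0.46 + $1.86 = $10.02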